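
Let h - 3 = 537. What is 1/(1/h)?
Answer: 540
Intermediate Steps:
h = 540 (h = 3 + 537 = 540)
1/(1/h) = 1/(1/540) = 540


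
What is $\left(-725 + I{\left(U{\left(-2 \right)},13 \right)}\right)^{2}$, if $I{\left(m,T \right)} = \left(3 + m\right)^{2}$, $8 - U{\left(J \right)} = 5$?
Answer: $474721$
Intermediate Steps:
$U{\left(J \right)} = 3$ ($U{\left(J \right)} = 8 - 5 = 3$)
$\left(-725 + I{\left(U{\left(-2 \right)},13 \right)}\right)^{2} = \left(-725 + \left(3 + 3\right)^{2}\right)^{2} = \left(-725 + 6^{2}\right)^{2} = \left(-725 + 36\right)^{2} = \left(-689\right)^{2} = 474721$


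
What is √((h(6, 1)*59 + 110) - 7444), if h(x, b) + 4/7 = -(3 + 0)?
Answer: I*√369691/7 ≈ 86.86*I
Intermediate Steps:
h(x, b) = -25/7 (h(x, b) = -4/7 - (3 + 0) = -4/7 - 1*3 = -4/7 - 3 = -25/7)
√((h(6, 1)*59 + 110) - 7444) = √((-25/7*59 + 110) - 7444) = √((-1475/7 + 110) - 7444) = √(-705/7 - 7444) = √(-52813/7) = I*√369691/7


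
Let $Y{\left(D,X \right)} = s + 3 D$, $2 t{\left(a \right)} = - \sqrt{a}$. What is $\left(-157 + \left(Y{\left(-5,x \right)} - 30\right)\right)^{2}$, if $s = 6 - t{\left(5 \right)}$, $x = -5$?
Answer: $\frac{\left(392 - \sqrt{5}\right)^{2}}{4} \approx 37979.0$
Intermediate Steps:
$t{\left(a \right)} = - \frac{\sqrt{a}}{2}$ ($t{\left(a \right)} = \frac{\left(-1\right) \sqrt{a}}{2} = - \frac{\sqrt{a}}{2}$)
$s = 6 + \frac{\sqrt{5}}{2}$ ($s = 6 - - \frac{\sqrt{5}}{2} = 6 + \frac{\sqrt{5}}{2} \approx 7.118$)
$Y{\left(D,X \right)} = 6 + \frac{\sqrt{5}}{2} + 3 D$ ($Y{\left(D,X \right)} = \left(6 + \frac{\sqrt{5}}{2}\right) + 3 D = 6 + \frac{\sqrt{5}}{2} + 3 D$)
$\left(-157 + \left(Y{\left(-5,x \right)} - 30\right)\right)^{2} = \left(-157 + \left(\left(6 + \frac{\sqrt{5}}{2} + 3 \left(-5\right)\right) - 30\right)\right)^{2} = \left(-157 - \left(39 - \frac{\sqrt{5}}{2}\right)\right)^{2} = \left(-196 + \frac{\sqrt{5}}{2}\right)^{2}$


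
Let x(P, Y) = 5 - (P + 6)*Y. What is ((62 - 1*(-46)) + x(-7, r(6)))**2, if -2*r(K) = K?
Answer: 12100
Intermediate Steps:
r(K) = -K/2
x(P, Y) = 5 - Y*(6 + P) (x(P, Y) = 5 - (6 + P)*Y = 5 - Y*(6 + P))
((62 - 1*(-46)) + x(-7, r(6)))**2 = ((62 - 1*(-46)) + (5 - (-3)*6 - 1*(-7)*(-1/2*6)))**2 = ((62 + 46) + (5 - 6*(-3) - 1*(-7)*(-3)))**2 = (108 + (5 + 18 - 21))**2 = (108 + 2)**2 = 110**2 = 12100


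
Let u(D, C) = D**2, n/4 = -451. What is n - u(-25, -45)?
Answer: -2429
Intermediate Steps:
n = -1804 (n = 4*(-451) = -1804)
n - u(-25, -45) = -1804 - 1*(-25)**2 = -1804 - 1*625 = -1804 - 625 = -2429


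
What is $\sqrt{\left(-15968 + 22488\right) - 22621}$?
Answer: $3 i \sqrt{1789} \approx 126.89 i$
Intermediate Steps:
$\sqrt{\left(-15968 + 22488\right) - 22621} = \sqrt{6520 - 22621} = \sqrt{-16101} = 3 i \sqrt{1789}$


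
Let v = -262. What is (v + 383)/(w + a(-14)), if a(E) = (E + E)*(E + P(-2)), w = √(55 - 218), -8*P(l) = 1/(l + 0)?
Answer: 755524/2439329 - 1936*I*√163/2439329 ≈ 0.30973 - 0.010133*I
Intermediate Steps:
P(l) = -1/(8*l) (P(l) = -1/(8*(l + 0)) = -1/(8*l))
w = I*√163 (w = √(-163) = I*√163 ≈ 12.767*I)
a(E) = 2*E*(1/16 + E) (a(E) = (E + E)*(E - ⅛/(-2)) = (2*E)*(E - ⅛*(-½)) = (2*E)*(E + 1/16) = (2*E)*(1/16 + E) = 2*E*(1/16 + E))
(v + 383)/(w + a(-14)) = (-262 + 383)/(I*√163 + (⅛)*(-14)*(1 + 16*(-14))) = 121/(I*√163 + (⅛)*(-14)*(1 - 224)) = 121/(I*√163 + (⅛)*(-14)*(-223)) = 121/(I*√163 + 1561/4) = 121/(1561/4 + I*√163)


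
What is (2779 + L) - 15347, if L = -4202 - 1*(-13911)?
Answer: -2859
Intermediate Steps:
L = 9709 (L = -4202 + 13911 = 9709)
(2779 + L) - 15347 = (2779 + 9709) - 15347 = 12488 - 15347 = -2859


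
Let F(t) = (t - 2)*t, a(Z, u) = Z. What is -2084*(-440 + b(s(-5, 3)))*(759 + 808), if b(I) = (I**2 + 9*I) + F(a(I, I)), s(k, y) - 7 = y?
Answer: 555156760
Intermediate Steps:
F(t) = t*(-2 + t) (F(t) = (-2 + t)*t = t*(-2 + t))
s(k, y) = 7 + y
b(I) = I**2 + 9*I + I*(-2 + I) (b(I) = (I**2 + 9*I) + I*(-2 + I) = I**2 + 9*I + I*(-2 + I))
-2084*(-440 + b(s(-5, 3)))*(759 + 808) = -2084*(-440 + (7 + 3)*(7 + 2*(7 + 3)))*(759 + 808) = -2084*(-440 + 10*(7 + 2*10))*1567 = -2084*(-440 + 10*(7 + 20))*1567 = -2084*(-440 + 10*27)*1567 = -2084*(-440 + 270)*1567 = -(-354280)*1567 = -2084*(-266390) = 555156760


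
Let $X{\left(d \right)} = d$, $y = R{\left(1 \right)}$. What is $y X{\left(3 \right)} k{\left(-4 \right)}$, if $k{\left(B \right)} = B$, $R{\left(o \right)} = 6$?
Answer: $-72$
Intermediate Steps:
$y = 6$
$y X{\left(3 \right)} k{\left(-4 \right)} = 6 \cdot 3 \left(-4\right) = 18 \left(-4\right) = -72$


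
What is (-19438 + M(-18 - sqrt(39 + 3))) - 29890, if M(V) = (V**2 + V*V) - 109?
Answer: -48705 + 72*sqrt(42) ≈ -48238.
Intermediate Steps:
M(V) = -109 + 2*V**2 (M(V) = (V**2 + V**2) - 109 = 2*V**2 - 109 = -109 + 2*V**2)
(-19438 + M(-18 - sqrt(39 + 3))) - 29890 = (-19438 + (-109 + 2*(-18 - sqrt(39 + 3))**2)) - 29890 = (-19438 + (-109 + 2*(-18 - sqrt(42))**2)) - 29890 = (-19547 + 2*(-18 - sqrt(42))**2) - 29890 = -49437 + 2*(-18 - sqrt(42))**2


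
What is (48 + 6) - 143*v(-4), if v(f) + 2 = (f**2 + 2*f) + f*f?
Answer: -3092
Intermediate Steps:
v(f) = -2 + 2*f + 2*f**2 (v(f) = -2 + ((f**2 + 2*f) + f*f) = -2 + ((f**2 + 2*f) + f**2) = -2 + (2*f + 2*f**2) = -2 + 2*f + 2*f**2)
(48 + 6) - 143*v(-4) = (48 + 6) - 143*(-2 + 2*(-4) + 2*(-4)**2) = 54 - 143*(-2 - 8 + 2*16) = 54 - 143*(-2 - 8 + 32) = 54 - 143*22 = 54 - 3146 = -3092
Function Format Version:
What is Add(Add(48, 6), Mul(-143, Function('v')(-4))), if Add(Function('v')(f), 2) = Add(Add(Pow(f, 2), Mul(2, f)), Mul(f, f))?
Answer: -3092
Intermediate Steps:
Function('v')(f) = Add(-2, Mul(2, f), Mul(2, Pow(f, 2))) (Function('v')(f) = Add(-2, Add(Add(Pow(f, 2), Mul(2, f)), Mul(f, f))) = Add(-2, Add(Add(Pow(f, 2), Mul(2, f)), Pow(f, 2))) = Add(-2, Add(Mul(2, f), Mul(2, Pow(f, 2)))) = Add(-2, Mul(2, f), Mul(2, Pow(f, 2))))
Add(Add(48, 6), Mul(-143, Function('v')(-4))) = Add(Add(48, 6), Mul(-143, Add(-2, Mul(2, -4), Mul(2, Pow(-4, 2))))) = Add(54, Mul(-143, Add(-2, -8, Mul(2, 16)))) = Add(54, Mul(-143, Add(-2, -8, 32))) = Add(54, Mul(-143, 22)) = Add(54, -3146) = -3092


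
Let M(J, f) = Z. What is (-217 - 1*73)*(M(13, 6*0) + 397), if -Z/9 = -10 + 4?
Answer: -130790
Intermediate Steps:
Z = 54 (Z = -9*(-10 + 4) = -9*(-6) = 54)
M(J, f) = 54
(-217 - 1*73)*(M(13, 6*0) + 397) = (-217 - 1*73)*(54 + 397) = (-217 - 73)*451 = -290*451 = -130790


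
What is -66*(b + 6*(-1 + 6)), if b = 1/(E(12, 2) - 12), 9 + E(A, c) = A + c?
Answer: -13794/7 ≈ -1970.6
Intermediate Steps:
E(A, c) = -9 + A + c (E(A, c) = -9 + (A + c) = -9 + A + c)
b = -⅐ (b = 1/((-9 + 12 + 2) - 12) = 1/(5 - 12) = 1/(-7) = -⅐ ≈ -0.14286)
-66*(b + 6*(-1 + 6)) = -66*(-⅐ + 6*(-1 + 6)) = -66*(-⅐ + 6*5) = -66*(-⅐ + 30) = -66*209/7 = -13794/7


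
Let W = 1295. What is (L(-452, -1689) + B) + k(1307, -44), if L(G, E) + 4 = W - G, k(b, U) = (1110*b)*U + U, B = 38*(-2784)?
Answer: -63937973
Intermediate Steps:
B = -105792
k(b, U) = U + 1110*U*b (k(b, U) = 1110*U*b + U = U + 1110*U*b)
L(G, E) = 1291 - G (L(G, E) = -4 + (1295 - G) = 1291 - G)
(L(-452, -1689) + B) + k(1307, -44) = ((1291 - 1*(-452)) - 105792) - 44*(1 + 1110*1307) = ((1291 + 452) - 105792) - 44*(1 + 1450770) = (1743 - 105792) - 44*1450771 = -104049 - 63833924 = -63937973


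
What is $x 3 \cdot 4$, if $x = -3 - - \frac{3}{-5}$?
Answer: $- \frac{216}{5} \approx -43.2$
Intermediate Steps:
$x = - \frac{18}{5}$ ($x = -3 - \left(-3\right) \left(- \frac{1}{5}\right) = -3 - \frac{3}{5} = - \frac{18}{5} \approx -3.6$)
$x 3 \cdot 4 = \left(- \frac{18}{5}\right) 3 \cdot 4 = \left(- \frac{54}{5}\right) 4 = - \frac{216}{5}$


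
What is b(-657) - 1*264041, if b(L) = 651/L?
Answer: -57825196/219 ≈ -2.6404e+5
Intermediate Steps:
b(-657) - 1*264041 = 651/(-657) - 1*264041 = 651*(-1/657) - 264041 = -217/219 - 264041 = -57825196/219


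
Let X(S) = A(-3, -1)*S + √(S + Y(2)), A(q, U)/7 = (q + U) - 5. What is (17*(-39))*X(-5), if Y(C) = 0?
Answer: -208845 - 663*I*√5 ≈ -2.0885e+5 - 1482.5*I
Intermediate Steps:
A(q, U) = -35 + 7*U + 7*q (A(q, U) = 7*((q + U) - 5) = 7*((U + q) - 5) = 7*(-5 + U + q) = -35 + 7*U + 7*q)
X(S) = √S - 63*S (X(S) = (-35 + 7*(-1) + 7*(-3))*S + √(S + 0) = (-35 - 7 - 21)*S + √S = -63*S + √S = √S - 63*S)
(17*(-39))*X(-5) = (17*(-39))*(√(-5) - 63*(-5)) = -663*(I*√5 + 315) = -663*(315 + I*√5) = -208845 - 663*I*√5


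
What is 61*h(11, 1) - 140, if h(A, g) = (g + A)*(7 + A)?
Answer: 13036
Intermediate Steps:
h(A, g) = (7 + A)*(A + g) (h(A, g) = (A + g)*(7 + A) = (7 + A)*(A + g))
61*h(11, 1) - 140 = 61*(11**2 + 7*11 + 7*1 + 11*1) - 140 = 61*(121 + 77 + 7 + 11) - 140 = 61*216 - 140 = 13176 - 140 = 13036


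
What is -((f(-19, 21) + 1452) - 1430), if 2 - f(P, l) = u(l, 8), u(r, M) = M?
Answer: -16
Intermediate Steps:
f(P, l) = -6 (f(P, l) = 2 - 1*8 = 2 - 8 = -6)
-((f(-19, 21) + 1452) - 1430) = -((-6 + 1452) - 1430) = -(1446 - 1430) = -1*16 = -16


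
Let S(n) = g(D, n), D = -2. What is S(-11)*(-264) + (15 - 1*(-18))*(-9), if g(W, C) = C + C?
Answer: 5511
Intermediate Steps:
g(W, C) = 2*C
S(n) = 2*n
S(-11)*(-264) + (15 - 1*(-18))*(-9) = (2*(-11))*(-264) + (15 - 1*(-18))*(-9) = -22*(-264) + (15 + 18)*(-9) = 5808 + 33*(-9) = 5808 - 297 = 5511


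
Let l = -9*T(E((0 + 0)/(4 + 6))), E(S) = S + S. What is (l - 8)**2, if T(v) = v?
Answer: 64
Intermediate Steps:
E(S) = 2*S
l = 0 (l = -18*(0 + 0)/(4 + 6) = -18*0/10 = -18*0*(1/10) = -18*0 = -9*0 = 0)
(l - 8)**2 = (0 - 8)**2 = (-8)**2 = 64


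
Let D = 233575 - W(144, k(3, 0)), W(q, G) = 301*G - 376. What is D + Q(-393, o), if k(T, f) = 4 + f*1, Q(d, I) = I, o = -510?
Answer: 232237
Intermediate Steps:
k(T, f) = 4 + f
W(q, G) = -376 + 301*G
D = 232747 (D = 233575 - (-376 + 301*(4 + 0)) = 233575 - (-376 + 301*4) = 233575 - (-376 + 1204) = 233575 - 1*828 = 233575 - 828 = 232747)
D + Q(-393, o) = 232747 - 510 = 232237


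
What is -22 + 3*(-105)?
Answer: -337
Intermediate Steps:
-22 + 3*(-105) = -22 - 315 = -337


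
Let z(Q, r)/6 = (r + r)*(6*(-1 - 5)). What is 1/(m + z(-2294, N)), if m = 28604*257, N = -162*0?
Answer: 1/7351228 ≈ 1.3603e-7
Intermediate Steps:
N = 0
m = 7351228
z(Q, r) = -432*r (z(Q, r) = 6*((r + r)*(6*(-1 - 5))) = 6*((2*r)*(6*(-6))) = 6*((2*r)*(-36)) = 6*(-72*r) = -432*r)
1/(m + z(-2294, N)) = 1/(7351228 - 432*0) = 1/(7351228 + 0) = 1/7351228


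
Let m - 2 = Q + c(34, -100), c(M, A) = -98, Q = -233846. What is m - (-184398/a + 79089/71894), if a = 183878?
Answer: -1546325087829637/6609862466 ≈ -2.3394e+5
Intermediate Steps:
m = -233942 (m = 2 + (-233846 - 98) = 2 - 233944 = -233942)
m - (-184398/a + 79089/71894) = -233942 - (-184398/183878 + 79089/71894) = -233942 - (-184398*1/183878 + 79089*(1/71894)) = -233942 - (-92199/91939 + 79089/71894) = -233942 - 1*642808665/6609862466 = -233942 - 642808665/6609862466 = -1546325087829637/6609862466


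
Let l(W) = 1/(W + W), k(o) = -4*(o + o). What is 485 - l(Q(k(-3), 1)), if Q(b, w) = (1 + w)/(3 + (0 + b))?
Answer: 1913/4 ≈ 478.25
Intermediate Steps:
k(o) = -8*o
Q(b, w) = (1 + w)/(3 + b)
l(W) = 1/(2*W)
485 - l(Q(k(-3), 1)) = 485 - 1/(2*((1 + 1)/(3 - 8*(-3)))) = 485 - 1/(2*(2/(3 + 24))) = 485 - 1/(2*(2/27)) = 485 - 1/(2*((1/27)*2)) = 485 - 1/(2*2/27) = 485 - 27/(2*2) = 485 - 1*27/4 = 485 - 27/4 = 1913/4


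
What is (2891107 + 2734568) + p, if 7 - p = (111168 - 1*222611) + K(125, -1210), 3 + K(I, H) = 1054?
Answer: 5736074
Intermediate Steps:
K(I, H) = 1051 (K(I, H) = -3 + 1054 = 1051)
p = 110399 (p = 7 - ((111168 - 1*222611) + 1051) = 7 - ((111168 - 222611) + 1051) = 7 - (-111443 + 1051) = 7 - 1*(-110392) = 7 + 110392 = 110399)
(2891107 + 2734568) + p = (2891107 + 2734568) + 110399 = 5625675 + 110399 = 5736074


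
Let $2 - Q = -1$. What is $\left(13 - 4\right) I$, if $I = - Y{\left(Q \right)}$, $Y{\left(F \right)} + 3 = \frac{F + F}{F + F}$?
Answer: $18$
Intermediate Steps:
$Q = 3$ ($Q = 2 - -1 = 2 + 1 = 3$)
$Y{\left(F \right)} = -2$ ($Y{\left(F \right)} = -3 + \frac{F + F}{F + F} = -3 + \frac{2 F}{2 F} = -3 + 2 F \frac{1}{2 F} = -3 + 1 = -2$)
$I = 2$ ($I = \left(-1\right) \left(-2\right) = 2$)
$\left(13 - 4\right) I = \left(13 - 4\right) 2 = 9 \cdot 2 = 18$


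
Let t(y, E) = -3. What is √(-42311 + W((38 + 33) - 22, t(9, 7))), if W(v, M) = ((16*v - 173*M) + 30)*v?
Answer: √23006 ≈ 151.68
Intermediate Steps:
W(v, M) = v*(30 - 173*M + 16*v) (W(v, M) = ((-173*M + 16*v) + 30)*v = (30 - 173*M + 16*v)*v = v*(30 - 173*M + 16*v))
√(-42311 + W((38 + 33) - 22, t(9, 7))) = √(-42311 + ((38 + 33) - 22)*(30 - 173*(-3) + 16*((38 + 33) - 22))) = √(-42311 + (71 - 22)*(30 + 519 + 16*(71 - 22))) = √(-42311 + 49*(30 + 519 + 16*49)) = √(-42311 + 49*(30 + 519 + 784)) = √(-42311 + 49*1333) = √(-42311 + 65317) = √23006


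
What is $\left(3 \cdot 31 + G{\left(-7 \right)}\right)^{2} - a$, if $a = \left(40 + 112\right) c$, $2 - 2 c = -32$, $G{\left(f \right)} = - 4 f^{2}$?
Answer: $8025$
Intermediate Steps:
$c = 17$ ($c = 1 - -16 = 1 + 16 = 17$)
$a = 2584$ ($a = \left(40 + 112\right) 17 = 152 \cdot 17 = 2584$)
$\left(3 \cdot 31 + G{\left(-7 \right)}\right)^{2} - a = \left(3 \cdot 31 - 4 \left(-7\right)^{2}\right)^{2} - 2584 = \left(93 - 196\right)^{2} - 2584 = \left(-103\right)^{2} - 2584 = 10609 - 2584 = 8025$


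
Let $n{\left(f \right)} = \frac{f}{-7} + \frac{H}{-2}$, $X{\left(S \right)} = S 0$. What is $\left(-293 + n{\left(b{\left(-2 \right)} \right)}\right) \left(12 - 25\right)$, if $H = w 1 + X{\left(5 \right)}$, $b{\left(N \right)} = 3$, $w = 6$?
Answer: $\frac{26975}{7} \approx 3853.6$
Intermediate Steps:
$X{\left(S \right)} = 0$
$H = 6$ ($H = 6 \cdot 1 + 0 = 6 + 0 = 6$)
$n{\left(f \right)} = -3 - \frac{f}{7}$ ($n{\left(f \right)} = \frac{f}{-7} + \frac{6}{-2} = f \left(- \frac{1}{7}\right) + 6 \left(- \frac{1}{2}\right) = - \frac{f}{7} - 3 = -3 - \frac{f}{7}$)
$\left(-293 + n{\left(b{\left(-2 \right)} \right)}\right) \left(12 - 25\right) = \left(-293 - \frac{24}{7}\right) \left(12 - 25\right) = \left(-293 - \frac{24}{7}\right) \left(-13\right) = \left(- \frac{2075}{7}\right) \left(-13\right) = \frac{26975}{7}$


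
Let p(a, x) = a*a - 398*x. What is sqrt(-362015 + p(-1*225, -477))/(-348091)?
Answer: -2*I*sqrt(30386)/348091 ≈ -0.0010016*I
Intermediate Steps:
p(a, x) = a**2 - 398*x
sqrt(-362015 + p(-1*225, -477))/(-348091) = sqrt(-362015 + ((-1*225)**2 - 398*(-477)))/(-348091) = sqrt(-362015 + ((-225)**2 + 189846))*(-1/348091) = sqrt(-362015 + (50625 + 189846))*(-1/348091) = sqrt(-362015 + 240471)*(-1/348091) = sqrt(-121544)*(-1/348091) = (2*I*sqrt(30386))*(-1/348091) = -2*I*sqrt(30386)/348091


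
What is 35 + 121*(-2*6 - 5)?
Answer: -2022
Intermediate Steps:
35 + 121*(-2*6 - 5) = 35 + 121*(-12 - 5) = 35 + 121*(-17) = 35 - 2057 = -2022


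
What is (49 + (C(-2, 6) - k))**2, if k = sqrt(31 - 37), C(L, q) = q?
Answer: (55 - I*sqrt(6))**2 ≈ 3019.0 - 269.44*I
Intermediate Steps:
k = I*sqrt(6) (k = sqrt(-6) = I*sqrt(6) ≈ 2.4495*I)
(49 + (C(-2, 6) - k))**2 = (49 + (6 - I*sqrt(6)))**2 = (55 - I*sqrt(6))**2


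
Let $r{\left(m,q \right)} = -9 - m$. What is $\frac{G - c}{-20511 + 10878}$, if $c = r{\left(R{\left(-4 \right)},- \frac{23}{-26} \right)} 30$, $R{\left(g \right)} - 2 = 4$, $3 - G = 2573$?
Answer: $\frac{2120}{9633} \approx 0.22008$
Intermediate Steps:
$G = -2570$ ($G = 3 - 2573 = -2570$)
$R{\left(g \right)} = 6$ ($R{\left(g \right)} = 2 + 4 = 6$)
$c = -450$ ($c = \left(-9 - 6\right) 30 = \left(-15\right) 30 = -450$)
$\frac{G - c}{-20511 + 10878} = \frac{-2570 - -450}{-20511 + 10878} = \frac{-2570 + 450}{-9633} = \left(-2120\right) \left(- \frac{1}{9633}\right) = \frac{2120}{9633}$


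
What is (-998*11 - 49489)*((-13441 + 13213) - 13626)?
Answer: 837709818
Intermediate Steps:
(-998*11 - 49489)*((-13441 + 13213) - 13626) = (-10978 - 49489)*(-228 - 13626) = -60467*(-13854) = 837709818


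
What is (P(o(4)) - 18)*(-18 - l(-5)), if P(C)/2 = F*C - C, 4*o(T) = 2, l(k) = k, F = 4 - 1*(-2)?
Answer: 169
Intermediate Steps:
F = 6 (F = 4 + 2 = 6)
o(T) = ½ (o(T) = (¼)*2 = ½)
P(C) = 10*C (P(C) = 2*(6*C - C) = 2*(5*C) = 10*C)
(P(o(4)) - 18)*(-18 - l(-5)) = (10*(½) - 18)*(-18 - 1*(-5)) = (5 - 18)*(-18 + 5) = -13*(-13) = 169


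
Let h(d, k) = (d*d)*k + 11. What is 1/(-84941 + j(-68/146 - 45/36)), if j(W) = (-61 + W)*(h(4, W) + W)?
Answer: -85264/7145258959 ≈ -1.1933e-5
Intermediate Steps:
h(d, k) = 11 + k*d² (h(d, k) = d²*k + 11 = k*d² + 11 = 11 + k*d²)
j(W) = (-61 + W)*(11 + 17*W) (j(W) = (-61 + W)*((11 + W*4²) + W) = (-61 + W)*((11 + W*16) + W) = (-61 + W)*((11 + 16*W) + W) = (-61 + W)*(11 + 17*W))
1/(-84941 + j(-68/146 - 45/36)) = 1/(-84941 + (-671 - 1026*(-68/146 - 45/36) + 17*(-68/146 - 45/36)²)) = 1/(-84941 + (-671 - 1026*(-68*1/146 - 45*1/36) + 17*(-68*1/146 - 45*1/36)²)) = 1/(-84941 + (-671 - 1026*(-34/73 - 5/4) + 17*(-34/73 - 5/4)²)) = 1/(-84941 + (-671 - 1026*(-501/292) + 17*(-501/292)²)) = 1/(-84941 + (-671 + 257013/146 + 17*(251001/85264))) = 1/(-84941 + (-671 + 257013/146 + 4267017/85264)) = 1/(-84941 + 97150465/85264) = 1/(-7145258959/85264) = -85264/7145258959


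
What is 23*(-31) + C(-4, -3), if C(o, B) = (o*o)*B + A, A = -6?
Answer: -767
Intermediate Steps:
C(o, B) = -6 + B*o² (C(o, B) = (o*o)*B - 6 = o²*B - 6 = B*o² - 6 = -6 + B*o²)
23*(-31) + C(-4, -3) = 23*(-31) + (-6 - 3*(-4)²) = -713 + (-6 - 3*16) = -713 + (-6 - 48) = -713 - 54 = -767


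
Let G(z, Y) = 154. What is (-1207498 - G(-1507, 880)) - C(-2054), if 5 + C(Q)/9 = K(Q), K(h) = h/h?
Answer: -1207616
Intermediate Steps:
K(h) = 1
C(Q) = -36 (C(Q) = -45 + 9*1 = -45 + 9 = -36)
(-1207498 - G(-1507, 880)) - C(-2054) = (-1207498 - 1*154) - 1*(-36) = (-1207498 - 154) + 36 = -1207652 + 36 = -1207616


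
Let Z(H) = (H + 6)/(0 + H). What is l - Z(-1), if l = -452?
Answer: -447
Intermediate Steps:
Z(H) = (6 + H)/H
l - Z(-1) = -452 - (6 - 1)/(-1) = -452 - (-1)*5 = -452 - 1*(-5) = -452 + 5 = -447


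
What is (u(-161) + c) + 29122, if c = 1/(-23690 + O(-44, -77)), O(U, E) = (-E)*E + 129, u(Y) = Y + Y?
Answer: 849311999/29490 ≈ 28800.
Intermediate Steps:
u(Y) = 2*Y
O(U, E) = 129 - E**2 (O(U, E) = -E**2 + 129 = 129 - E**2)
c = -1/29490 (c = 1/(-23690 + (129 - 1*(-77)**2)) = 1/(-23690 + (129 - 1*5929)) = 1/(-23690 + (129 - 5929)) = 1/(-23690 - 5800) = 1/(-29490) = -1/29490 ≈ -3.3910e-5)
(u(-161) + c) + 29122 = (2*(-161) - 1/29490) + 29122 = (-322 - 1/29490) + 29122 = -9495781/29490 + 29122 = 849311999/29490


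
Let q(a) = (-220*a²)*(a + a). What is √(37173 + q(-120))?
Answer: √760357173 ≈ 27575.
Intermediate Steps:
q(a) = -440*a³ (q(a) = (-220*a²)*(2*a) = -440*a³)
√(37173 + q(-120)) = √(37173 - 440*(-120)³) = √(37173 - 440*(-1728000)) = √(37173 + 760320000) = √760357173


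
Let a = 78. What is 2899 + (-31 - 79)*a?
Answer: -5681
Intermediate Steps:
2899 + (-31 - 79)*a = 2899 + (-31 - 79)*78 = 2899 - 110*78 = 2899 - 8580 = -5681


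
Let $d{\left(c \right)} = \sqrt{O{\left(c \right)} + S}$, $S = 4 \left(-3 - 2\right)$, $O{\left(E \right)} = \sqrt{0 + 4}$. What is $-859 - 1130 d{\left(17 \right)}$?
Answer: $-859 - 3390 i \sqrt{2} \approx -859.0 - 4794.2 i$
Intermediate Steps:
$O{\left(E \right)} = 2$ ($O{\left(E \right)} = \sqrt{4} = 2$)
$S = -20$ ($S = 4 \left(-5\right) = -20$)
$d{\left(c \right)} = 3 i \sqrt{2}$ ($d{\left(c \right)} = \sqrt{2 - 20} = \sqrt{-18} = 3 i \sqrt{2}$)
$-859 - 1130 d{\left(17 \right)} = -859 - 1130 \cdot 3 i \sqrt{2} = -859 - 3390 i \sqrt{2}$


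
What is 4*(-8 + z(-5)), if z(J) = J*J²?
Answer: -532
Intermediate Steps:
z(J) = J³
4*(-8 + z(-5)) = 4*(-8 + (-5)³) = 4*(-8 - 125) = 4*(-133) = -532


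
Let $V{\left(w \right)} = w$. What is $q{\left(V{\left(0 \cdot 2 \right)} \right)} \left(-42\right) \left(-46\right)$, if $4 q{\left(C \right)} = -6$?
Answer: $-2898$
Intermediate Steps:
$q{\left(C \right)} = - \frac{3}{2}$ ($q{\left(C \right)} = \frac{1}{4} \left(-6\right) = - \frac{3}{2}$)
$q{\left(V{\left(0 \cdot 2 \right)} \right)} \left(-42\right) \left(-46\right) = \left(- \frac{3}{2}\right) \left(-42\right) \left(-46\right) = 63 \left(-46\right) = -2898$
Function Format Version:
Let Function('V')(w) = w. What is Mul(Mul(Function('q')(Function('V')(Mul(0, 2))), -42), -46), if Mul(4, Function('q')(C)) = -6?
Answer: -2898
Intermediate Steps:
Function('q')(C) = Rational(-3, 2) (Function('q')(C) = Mul(Rational(1, 4), -6) = Rational(-3, 2))
Mul(Mul(Function('q')(Function('V')(Mul(0, 2))), -42), -46) = Mul(Mul(Rational(-3, 2), -42), -46) = Mul(63, -46) = -2898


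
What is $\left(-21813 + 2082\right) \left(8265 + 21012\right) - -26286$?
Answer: $-577638201$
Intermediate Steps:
$\left(-21813 + 2082\right) \left(8265 + 21012\right) - -26286 = \left(-19731\right) 29277 + 26286 = -577664487 + 26286 = -577638201$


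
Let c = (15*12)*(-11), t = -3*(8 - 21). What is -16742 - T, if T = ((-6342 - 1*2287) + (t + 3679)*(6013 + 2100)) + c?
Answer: -30170267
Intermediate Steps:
t = 39 (t = -3*(-13) = 39)
c = -1980 (c = 180*(-11) = -1980)
T = 30153525 (T = ((-6342 - 1*2287) + (39 + 3679)*(6013 + 2100)) - 1980 = ((-6342 - 2287) + 3718*8113) - 1980 = (-8629 + 30164134) - 1980 = 30155505 - 1980 = 30153525)
-16742 - T = -16742 - 1*30153525 = -16742 - 30153525 = -30170267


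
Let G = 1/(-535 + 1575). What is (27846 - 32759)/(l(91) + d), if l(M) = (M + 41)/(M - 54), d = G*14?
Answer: -94526120/68899 ≈ -1372.0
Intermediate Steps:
G = 1/1040 ≈ 0.00096154
d = 7/520 (d = (1/1040)*14 = 7/520 ≈ 0.013462)
l(M) = (41 + M)/(-54 + M)
(27846 - 32759)/(l(91) + d) = (27846 - 32759)/((41 + 91)/(-54 + 91) + 7/520) = -4913/(132/37 + 7/520) = -4913/68899/19240 = -4913*19240/68899 = -94526120/68899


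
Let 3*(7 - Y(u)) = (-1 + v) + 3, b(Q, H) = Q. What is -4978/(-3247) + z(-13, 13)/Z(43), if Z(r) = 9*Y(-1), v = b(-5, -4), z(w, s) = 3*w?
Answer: 77261/77928 ≈ 0.99144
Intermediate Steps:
v = -5
Y(u) = 8 (Y(u) = 7 - ((-1 - 5) + 3)/3 = 7 - (-6 + 3)/3 = 7 - ⅓*(-3) = 7 + 1 = 8)
Z(r) = 72 (Z(r) = 9*8 = 72)
-4978/(-3247) + z(-13, 13)/Z(43) = -4978/(-3247) + (3*(-13))/72 = -4978*(-1/3247) - 39*1/72 = 4978/3247 - 13/24 = 77261/77928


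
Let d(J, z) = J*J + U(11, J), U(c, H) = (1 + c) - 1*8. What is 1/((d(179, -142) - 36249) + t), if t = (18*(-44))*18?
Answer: -1/18460 ≈ -5.4171e-5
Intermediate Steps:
U(c, H) = -7 + c (U(c, H) = (1 + c) - 8 = -7 + c)
d(J, z) = 4 + J² (d(J, z) = J*J + (-7 + 11) = J² + 4 = 4 + J²)
t = -14256 (t = -792*18 = -14256)
1/((d(179, -142) - 36249) + t) = 1/(((4 + 179²) - 36249) - 14256) = 1/(((4 + 32041) - 36249) - 14256) = 1/((32045 - 36249) - 14256) = 1/(-4204 - 14256) = 1/(-18460) = -1/18460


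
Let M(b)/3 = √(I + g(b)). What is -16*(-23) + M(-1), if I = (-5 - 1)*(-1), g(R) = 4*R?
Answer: 368 + 3*√2 ≈ 372.24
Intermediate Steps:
I = 6 (I = -6*(-1) = 6)
M(b) = 3*√(6 + 4*b)
-16*(-23) + M(-1) = -16*(-23) + 3*√(6 + 4*(-1)) = 368 + 3*√(6 - 4) = 368 + 3*√2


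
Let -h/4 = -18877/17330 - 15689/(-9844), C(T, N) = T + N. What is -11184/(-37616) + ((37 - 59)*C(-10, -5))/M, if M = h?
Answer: -5504719160947/33723207147 ≈ -163.23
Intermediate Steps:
C(T, N) = N + T
h = -43032591/21324565 (h = -4*(-18877/17330 - 15689/(-9844)) = -4*(-18877*1/17330 - 15689*(-1/9844)) = -4*(-18877/17330 + 15689/9844) = -4*43032591/85298260 = -43032591/21324565 ≈ -2.0180)
M = -43032591/21324565 ≈ -2.0180
-11184/(-37616) + ((37 - 59)*C(-10, -5))/M = -11184/(-37616) + ((37 - 59)*(-5 - 10))/(-43032591/21324565) = -11184*(-1/37616) - 22*(-15)*(-21324565/43032591) = 699/2351 + 330*(-21324565/43032591) = 699/2351 - 2345702150/14344197 = -5504719160947/33723207147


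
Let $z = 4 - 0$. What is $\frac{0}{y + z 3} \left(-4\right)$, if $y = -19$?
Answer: $0$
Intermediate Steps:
$z = 4$ ($z = 4 + 0 = 4$)
$\frac{0}{y + z 3} \left(-4\right) = \frac{0}{-19 + 4 \cdot 3} \left(-4\right) = \frac{0}{-19 + 12} \left(-4\right) = \frac{0}{-7} \left(-4\right) = 0 \left(- \frac{1}{7}\right) \left(-4\right) = 0 \left(-4\right) = 0$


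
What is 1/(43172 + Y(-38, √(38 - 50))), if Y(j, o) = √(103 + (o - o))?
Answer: 43172/1863821481 - √103/1863821481 ≈ 2.3158e-5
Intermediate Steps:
Y(j, o) = √103 (Y(j, o) = √(103 + 0) = √103)
1/(43172 + Y(-38, √(38 - 50))) = 1/(43172 + √103)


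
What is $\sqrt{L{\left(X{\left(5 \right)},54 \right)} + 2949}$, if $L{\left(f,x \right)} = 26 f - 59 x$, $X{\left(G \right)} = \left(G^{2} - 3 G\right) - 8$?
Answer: $i \sqrt{185} \approx 13.601 i$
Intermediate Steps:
$X{\left(G \right)} = -8 + G^{2} - 3 G$
$L{\left(f,x \right)} = - 59 x + 26 f$
$\sqrt{L{\left(X{\left(5 \right)},54 \right)} + 2949} = \sqrt{\left(\left(-59\right) 54 + 26 \left(-8 + 5^{2} - 15\right)\right) + 2949} = \sqrt{\left(-3186 + 26 \left(-8 + 25 - 15\right)\right) + 2949} = \sqrt{\left(-3186 + 26 \cdot 2\right) + 2949} = \sqrt{\left(-3186 + 52\right) + 2949} = \sqrt{-3134 + 2949} = \sqrt{-185} = i \sqrt{185}$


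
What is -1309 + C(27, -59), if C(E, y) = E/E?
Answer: -1308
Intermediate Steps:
C(E, y) = 1
-1309 + C(27, -59) = -1309 + 1 = -1308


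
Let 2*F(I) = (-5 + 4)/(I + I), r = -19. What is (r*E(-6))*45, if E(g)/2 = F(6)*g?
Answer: -855/2 ≈ -427.50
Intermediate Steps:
F(I) = -1/(4*I) (F(I) = ((-5 + 4)/(I + I))/2 = (-1/(2*I))/2 = -1/(4*I))
E(g) = -g/12 (E(g) = 2*((-1/4/6)*g) = 2*((-1/4*1/6)*g) = 2*(-g/24) = -g/12)
(r*E(-6))*45 = -(-19)*(-6)/12*45 = -19*1/2*45 = -19/2*45 = -855/2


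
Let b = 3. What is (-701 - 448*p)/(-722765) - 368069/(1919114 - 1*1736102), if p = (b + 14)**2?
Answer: -242204169709/132274668180 ≈ -1.8311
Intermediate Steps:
p = 289 (p = (3 + 14)**2 = 17**2 = 289)
(-701 - 448*p)/(-722765) - 368069/(1919114 - 1*1736102) = (-701 - 448*289)/(-722765) - 368069/(1919114 - 1*1736102) = (-701 - 129472)*(-1/722765) - 368069/(1919114 - 1736102) = -130173*(-1/722765) - 368069/183012 = 130173/722765 - 368069*1/183012 = 130173/722765 - 368069/183012 = -242204169709/132274668180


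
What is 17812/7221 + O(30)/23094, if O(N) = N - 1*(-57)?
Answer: 15258465/6176362 ≈ 2.4705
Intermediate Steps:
O(N) = 57 + N (O(N) = N + 57 = 57 + N)
17812/7221 + O(30)/23094 = 17812/7221 + (57 + 30)/23094 = 17812*(1/7221) + 87*(1/23094) = 17812/7221 + 29/7698 = 15258465/6176362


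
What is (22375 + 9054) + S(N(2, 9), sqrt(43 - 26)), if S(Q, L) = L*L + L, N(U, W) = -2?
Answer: 31446 + sqrt(17) ≈ 31450.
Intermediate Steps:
S(Q, L) = L + L**2 (S(Q, L) = L**2 + L = L + L**2)
(22375 + 9054) + S(N(2, 9), sqrt(43 - 26)) = (22375 + 9054) + sqrt(43 - 26)*(1 + sqrt(43 - 26)) = 31429 + sqrt(17)*(1 + sqrt(17))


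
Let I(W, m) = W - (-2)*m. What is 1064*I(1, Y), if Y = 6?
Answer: 13832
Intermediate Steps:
I(W, m) = W + 2*m
1064*I(1, Y) = 1064*(1 + 2*6) = 1064*(1 + 12) = 1064*13 = 13832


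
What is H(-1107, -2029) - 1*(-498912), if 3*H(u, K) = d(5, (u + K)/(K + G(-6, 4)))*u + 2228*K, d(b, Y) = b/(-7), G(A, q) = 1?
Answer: -21161597/21 ≈ -1.0077e+6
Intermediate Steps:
d(b, Y) = -b/7 (d(b, Y) = b*(-1/7) = -b/7)
H(u, K) = -5*u/21 + 2228*K/3 (H(u, K) = ((-1/7*5)*u + 2228*K)/3 = (-5*u/7 + 2228*K)/3 = (2228*K - 5*u/7)/3 = -5*u/21 + 2228*K/3)
H(-1107, -2029) - 1*(-498912) = (-5/21*(-1107) + (2228/3)*(-2029)) - 1*(-498912) = (1845/7 - 4520612/3) + 498912 = -31638749/21 + 498912 = -21161597/21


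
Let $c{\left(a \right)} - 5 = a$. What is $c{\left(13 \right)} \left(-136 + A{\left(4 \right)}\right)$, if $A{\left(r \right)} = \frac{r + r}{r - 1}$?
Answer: $-2400$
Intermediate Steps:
$c{\left(a \right)} = 5 + a$
$A{\left(r \right)} = \frac{2 r}{-1 + r}$
$c{\left(13 \right)} \left(-136 + A{\left(4 \right)}\right) = \left(5 + 13\right) \left(-136 + 2 \cdot 4 \frac{1}{-1 + 4}\right) = 18 \left(-136 + 2 \cdot 4 \cdot \frac{1}{3}\right) = 18 \left(-136 + \frac{8}{3}\right) = 18 \left(- \frac{400}{3}\right) = -2400$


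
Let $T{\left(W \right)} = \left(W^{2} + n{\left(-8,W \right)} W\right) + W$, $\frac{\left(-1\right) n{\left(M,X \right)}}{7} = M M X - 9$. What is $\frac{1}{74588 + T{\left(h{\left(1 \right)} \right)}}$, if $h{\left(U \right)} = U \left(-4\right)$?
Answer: $\frac{1}{67180} \approx 1.4885 \cdot 10^{-5}$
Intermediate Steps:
$h{\left(U \right)} = - 4 U$
$n{\left(M,X \right)} = 63 - 7 X M^{2}$ ($n{\left(M,X \right)} = - 7 \left(M M X - 9\right) = - 7 \left(M^{2} X - 9\right) = - 7 \left(X M^{2} - 9\right) = - 7 \left(-9 + X M^{2}\right) = 63 - 7 X M^{2}$)
$T{\left(W \right)} = W + W^{2} + W \left(63 - 448 W\right)$ ($T{\left(W \right)} = \left(W^{2} + \left(63 - 7 W \left(-8\right)^{2}\right) W\right) + W = \left(W^{2} + \left(63 - 7 W 64\right) W\right) + W = \left(W^{2} + \left(63 - 448 W\right) W\right) + W = \left(W^{2} + W \left(63 - 448 W\right)\right) + W = W + W^{2} + W \left(63 - 448 W\right)$)
$\frac{1}{74588 + T{\left(h{\left(1 \right)} \right)}} = \frac{1}{74588 + \left(-4\right) 1 \left(64 - 447 \left(\left(-4\right) 1\right)\right)} = \frac{1}{74588 - 4 \left(64 - -1788\right)} = \frac{1}{74588 - 4 \left(64 + 1788\right)} = \frac{1}{74588 - 7408} = \frac{1}{67180}$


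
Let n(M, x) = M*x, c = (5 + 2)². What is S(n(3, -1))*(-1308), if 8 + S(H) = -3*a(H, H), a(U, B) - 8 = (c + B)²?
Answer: 8345040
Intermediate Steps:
c = 49 (c = 7² = 49)
a(U, B) = 8 + (49 + B)²
S(H) = -32 - 3*(49 + H)² (S(H) = -8 - 3*(8 + (49 + H)²) = -8 + (-24 - 3*(49 + H)²) = -32 - 3*(49 + H)²)
S(n(3, -1))*(-1308) = (-32 - 3*(49 + 3*(-1))²)*(-1308) = (-32 - 3*(49 - 3)²)*(-1308) = (-32 - 3*46²)*(-1308) = (-32 - 3*2116)*(-1308) = (-32 - 6348)*(-1308) = -6380*(-1308) = 8345040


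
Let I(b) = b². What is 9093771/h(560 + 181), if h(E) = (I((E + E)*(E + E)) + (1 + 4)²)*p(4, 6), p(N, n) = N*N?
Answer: 9093771/77181425808016 ≈ 1.1782e-7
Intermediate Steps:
p(N, n) = N²
h(E) = 400 + 256*E⁴ (h(E) = (((E + E)*(E + E))² + (1 + 4)²)*4² = (((2*E)*(2*E))² + 5²)*16 = ((4*E²)² + 25)*16 = (16*E⁴ + 25)*16 = (25 + 16*E⁴)*16 = 400 + 256*E⁴)
9093771/h(560 + 181) = 9093771/(400 + 256*(560 + 181)⁴) = 9093771/(400 + 256*741⁴) = 9093771/(400 + 256*301489944561) = 9093771/(400 + 77181425807616) = 9093771/77181425808016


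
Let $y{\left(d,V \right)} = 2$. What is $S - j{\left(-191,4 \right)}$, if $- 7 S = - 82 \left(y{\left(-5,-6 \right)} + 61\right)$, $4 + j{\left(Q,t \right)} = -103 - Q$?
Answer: $654$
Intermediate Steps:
$j{\left(Q,t \right)} = -107 - Q$ ($j{\left(Q,t \right)} = -4 - \left(103 + Q\right) = -107 - Q$)
$S = 738$ ($S = - \frac{\left(-82\right) \left(2 + 61\right)}{7} = - \frac{\left(-82\right) 63}{7} = \left(- \frac{1}{7}\right) \left(-5166\right) = 738$)
$S - j{\left(-191,4 \right)} = 738 - \left(-107 - -191\right) = 738 - \left(-107 + 191\right) = 738 - 84 = 654$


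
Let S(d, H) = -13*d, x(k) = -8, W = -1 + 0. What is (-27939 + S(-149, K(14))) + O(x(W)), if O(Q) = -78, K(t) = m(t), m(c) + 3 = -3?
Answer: -26080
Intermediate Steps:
W = -1
m(c) = -6 (m(c) = -3 - 3 = -6)
K(t) = -6
(-27939 + S(-149, K(14))) + O(x(W)) = (-27939 - 13*(-149)) - 78 = (-27939 + 1937) - 78 = -26002 - 78 = -26080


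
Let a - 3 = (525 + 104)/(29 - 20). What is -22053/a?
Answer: -198477/656 ≈ -302.56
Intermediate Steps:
a = 656/9 (a = 3 + (525 + 104)/(29 - 20) = 3 + 629/9 = 656/9 ≈ 72.889)
-22053/a = -22053/656/9 = -22053*9/656 = -198477/656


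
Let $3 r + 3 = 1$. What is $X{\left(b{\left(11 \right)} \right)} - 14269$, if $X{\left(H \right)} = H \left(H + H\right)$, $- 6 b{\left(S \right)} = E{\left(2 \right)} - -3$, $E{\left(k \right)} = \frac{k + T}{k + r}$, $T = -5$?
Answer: $- \frac{456607}{32} \approx -14269.0$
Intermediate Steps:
$r = - \frac{2}{3}$ ($r = -1 + \frac{1}{3} \cdot 1 = -1 + \frac{1}{3} = - \frac{2}{3} \approx -0.66667$)
$E{\left(k \right)} = \frac{-5 + k}{- \frac{2}{3} + k}$ ($E{\left(k \right)} = \frac{k - 5}{k - \frac{2}{3}} = \frac{-5 + k}{- \frac{2}{3} + k}$)
$b{\left(S \right)} = - \frac{1}{8}$ ($b{\left(S \right)} = - \frac{\frac{3 \left(-5 + 2\right)}{-2 + 3 \cdot 2} - -3}{6} = - \frac{3 \frac{1}{-2 + 6} \left(-3\right) + 3}{6} = - \frac{3 \cdot \frac{1}{4} \left(-3\right) + 3}{6} = - \frac{- \frac{9}{4} + 3}{6} = \left(- \frac{1}{6}\right) \frac{3}{4} = - \frac{1}{8}$)
$X{\left(H \right)} = 2 H^{2}$ ($X{\left(H \right)} = H 2 H = 2 H^{2}$)
$X{\left(b{\left(11 \right)} \right)} - 14269 = 2 \left(- \frac{1}{8}\right)^{2} - 14269 = 2 \cdot \frac{1}{64} - 14269 = \frac{1}{32} - 14269 = - \frac{456607}{32}$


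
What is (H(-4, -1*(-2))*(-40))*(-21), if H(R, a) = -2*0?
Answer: 0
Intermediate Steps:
H(R, a) = 0
(H(-4, -1*(-2))*(-40))*(-21) = (0*(-40))*(-21) = 0*(-21) = 0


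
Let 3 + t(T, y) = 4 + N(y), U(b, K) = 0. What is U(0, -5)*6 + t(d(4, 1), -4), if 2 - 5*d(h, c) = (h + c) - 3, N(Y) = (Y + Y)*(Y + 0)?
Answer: 33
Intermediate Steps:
N(Y) = 2*Y² (N(Y) = (2*Y)*Y = 2*Y²)
d(h, c) = 1 - c/5 - h/5 (d(h, c) = ⅖ - ((h + c) - 3)/5 = ⅖ - ((c + h) - 3)/5 = ⅖ - (-3 + c + h)/5 = ⅖ + (⅗ - c/5 - h/5) = 1 - c/5 - h/5)
t(T, y) = 1 + 2*y² (t(T, y) = -3 + (4 + 2*y²) = 1 + 2*y²)
U(0, -5)*6 + t(d(4, 1), -4) = 0*6 + (1 + 2*(-4)²) = 0 + (1 + 2*16) = 0 + (1 + 32) = 0 + 33 = 33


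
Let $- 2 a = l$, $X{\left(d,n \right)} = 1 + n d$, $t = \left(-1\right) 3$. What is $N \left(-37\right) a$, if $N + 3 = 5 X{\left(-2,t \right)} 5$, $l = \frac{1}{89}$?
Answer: $\frac{3182}{89} \approx 35.753$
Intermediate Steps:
$t = -3$
$l = \frac{1}{89} \approx 0.011236$
$X{\left(d,n \right)} = 1 + d n$
$a = - \frac{1}{178}$ ($a = \left(- \frac{1}{2}\right) \frac{1}{89} = - \frac{1}{178} \approx -0.005618$)
$N = 172$ ($N = -3 + 5 \left(1 - -6\right) 5 = -3 + 5 \left(1 + 6\right) 5 = -3 + 5 \cdot 7 \cdot 5 = -3 + 35 \cdot 5 = -3 + 175 = 172$)
$N \left(-37\right) a = 172 \left(-37\right) \left(- \frac{1}{178}\right) = \left(-6364\right) \left(- \frac{1}{178}\right) = \frac{3182}{89}$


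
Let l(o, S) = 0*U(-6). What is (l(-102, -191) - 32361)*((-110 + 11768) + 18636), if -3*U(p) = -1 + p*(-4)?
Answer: -980344134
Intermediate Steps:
U(p) = 1/3 + 4*p/3 (U(p) = -(-1 + p*(-4))/3 = -(-1 - 4*p)/3 = 1/3 + 4*p/3)
l(o, S) = 0 (l(o, S) = 0*(1/3 + (4/3)*(-6)) = 0*(1/3 - 8) = 0*(-23/3) = 0)
(l(-102, -191) - 32361)*((-110 + 11768) + 18636) = (0 - 32361)*((-110 + 11768) + 18636) = -32361*(11658 + 18636) = -32361*30294 = -980344134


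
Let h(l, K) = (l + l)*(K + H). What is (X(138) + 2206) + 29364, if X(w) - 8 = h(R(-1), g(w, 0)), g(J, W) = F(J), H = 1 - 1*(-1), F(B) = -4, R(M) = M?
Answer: 31582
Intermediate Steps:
H = 2 (H = 1 + 1 = 2)
g(J, W) = -4
h(l, K) = 2*l*(2 + K) (h(l, K) = (l + l)*(K + 2) = (2*l)*(2 + K) = 2*l*(2 + K))
X(w) = 12 (X(w) = 8 + 2*(-1)*(2 - 4) = 8 + 2*(-1)*(-2) = 8 + 4 = 12)
(X(138) + 2206) + 29364 = (12 + 2206) + 29364 = 2218 + 29364 = 31582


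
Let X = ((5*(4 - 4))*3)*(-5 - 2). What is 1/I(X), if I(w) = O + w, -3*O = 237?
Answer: -1/79 ≈ -0.012658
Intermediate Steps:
O = -79 (O = -⅓*237 = -79)
X = 0 (X = ((5*0)*3)*(-7) = (0*3)*(-7) = 0*(-7) = 0)
I(w) = -79 + w
1/I(X) = 1/(-79 + 0) = 1/(-79) = -1/79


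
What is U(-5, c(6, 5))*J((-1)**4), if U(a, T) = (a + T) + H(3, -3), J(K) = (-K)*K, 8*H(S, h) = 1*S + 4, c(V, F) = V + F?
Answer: -55/8 ≈ -6.8750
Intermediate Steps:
c(V, F) = F + V
H(S, h) = 1/2 + S/8 (H(S, h) = (1*S + 4)/8 = (S + 4)/8 = (4 + S)/8 = 1/2 + S/8)
J(K) = -K**2
U(a, T) = 7/8 + T + a (U(a, T) = (a + T) + (1/2 + (1/8)*3) = (T + a) + (1/2 + 3/8) = (T + a) + 7/8 = 7/8 + T + a)
U(-5, c(6, 5))*J((-1)**4) = (7/8 + (5 + 6) - 5)*(-((-1)**4)**2) = (7/8 + 11 - 5)*(-1*1**2) = 55*(-1*1)/8 = (55/8)*(-1) = -55/8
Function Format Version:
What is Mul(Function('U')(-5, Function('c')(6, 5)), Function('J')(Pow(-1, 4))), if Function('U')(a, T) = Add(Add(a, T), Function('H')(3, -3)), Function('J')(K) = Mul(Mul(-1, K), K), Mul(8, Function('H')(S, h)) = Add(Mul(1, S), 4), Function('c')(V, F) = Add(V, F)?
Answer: Rational(-55, 8) ≈ -6.8750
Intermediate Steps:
Function('c')(V, F) = Add(F, V)
Function('H')(S, h) = Add(Rational(1, 2), Mul(Rational(1, 8), S)) (Function('H')(S, h) = Mul(Rational(1, 8), Add(Mul(1, S), 4)) = Mul(Rational(1, 8), Add(S, 4)) = Mul(Rational(1, 8), Add(4, S)) = Add(Rational(1, 2), Mul(Rational(1, 8), S)))
Function('J')(K) = Mul(-1, Pow(K, 2))
Function('U')(a, T) = Add(Rational(7, 8), T, a) (Function('U')(a, T) = Add(Add(a, T), Add(Rational(1, 2), Mul(Rational(1, 8), 3))) = Add(Add(T, a), Add(Rational(1, 2), Rational(3, 8))) = Add(Add(T, a), Rational(7, 8)) = Add(Rational(7, 8), T, a))
Mul(Function('U')(-5, Function('c')(6, 5)), Function('J')(Pow(-1, 4))) = Mul(Add(Rational(7, 8), Add(5, 6), -5), Mul(-1, Pow(Pow(-1, 4), 2))) = Mul(Add(Rational(7, 8), 11, -5), Mul(-1, Pow(1, 2))) = Mul(Rational(55, 8), Mul(-1, 1)) = Mul(Rational(55, 8), -1) = Rational(-55, 8)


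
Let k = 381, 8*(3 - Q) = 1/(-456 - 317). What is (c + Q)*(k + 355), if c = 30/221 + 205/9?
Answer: 29323869964/1537497 ≈ 19072.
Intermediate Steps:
Q = 18553/6184 (Q = 3 - 1/(8*(-456 - 317)) = 3 - ⅛/(-773) = 3 - ⅛*(-1/773) = 3 + 1/6184 = 18553/6184 ≈ 3.0002)
c = 45575/1989 (c = 30*(1/221) + 205*(⅑) = 30/221 + 205/9 = 45575/1989 ≈ 22.914)
(c + Q)*(k + 355) = (45575/1989 + 18553/6184)*(381 + 355) = (318737717/12299976)*736 = 29323869964/1537497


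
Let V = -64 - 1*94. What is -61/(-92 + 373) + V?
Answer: -44459/281 ≈ -158.22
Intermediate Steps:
V = -158 (V = -64 - 94 = -158)
-61/(-92 + 373) + V = -61/(-92 + 373) - 158 = -61/281 - 158 = -44459/281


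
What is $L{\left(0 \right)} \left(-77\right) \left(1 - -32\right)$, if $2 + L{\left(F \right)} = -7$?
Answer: $22869$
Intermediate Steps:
$L{\left(F \right)} = -9$ ($L{\left(F \right)} = -2 - 7 = -9$)
$L{\left(0 \right)} \left(-77\right) \left(1 - -32\right) = \left(-9\right) \left(-77\right) \left(1 - -32\right) = 693 \left(1 + 32\right) = 693 \cdot 33 = 22869$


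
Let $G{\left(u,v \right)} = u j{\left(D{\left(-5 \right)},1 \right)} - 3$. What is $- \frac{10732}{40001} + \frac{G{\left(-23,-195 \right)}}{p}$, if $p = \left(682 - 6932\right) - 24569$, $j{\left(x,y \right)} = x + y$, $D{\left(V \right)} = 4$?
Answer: $- \frac{326029390}{1232790819} \approx -0.26446$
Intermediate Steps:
$G{\left(u,v \right)} = -3 + 5 u$ ($G{\left(u,v \right)} = u \left(4 + 1\right) - 3 = u 5 - 3 = 5 u - 3 = -3 + 5 u$)
$p = -30819$ ($p = \left(682 - 6932\right) - 24569 = -6250 - 24569 = -30819$)
$- \frac{10732}{40001} + \frac{G{\left(-23,-195 \right)}}{p} = - \frac{10732}{40001} + \frac{-3 + 5 \left(-23\right)}{-30819} = \left(-10732\right) \frac{1}{40001} + \left(-3 - 115\right) \left(- \frac{1}{30819}\right) = - \frac{10732}{40001} - - \frac{118}{30819} = - \frac{10732}{40001} + \frac{118}{30819} = - \frac{326029390}{1232790819}$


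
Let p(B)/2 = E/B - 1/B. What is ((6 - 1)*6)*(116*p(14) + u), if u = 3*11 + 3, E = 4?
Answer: 18000/7 ≈ 2571.4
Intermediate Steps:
p(B) = 6/B (p(B) = 2*(4/B - 1/B) = 2*(3/B) = 6/B)
u = 36 (u = 33 + 3 = 36)
((6 - 1)*6)*(116*p(14) + u) = ((6 - 1)*6)*(116*(6/14) + 36) = (5*6)*(116*(6*(1/14)) + 36) = 30*(116*(3/7) + 36) = 30*(348/7 + 36) = 30*(600/7) = 18000/7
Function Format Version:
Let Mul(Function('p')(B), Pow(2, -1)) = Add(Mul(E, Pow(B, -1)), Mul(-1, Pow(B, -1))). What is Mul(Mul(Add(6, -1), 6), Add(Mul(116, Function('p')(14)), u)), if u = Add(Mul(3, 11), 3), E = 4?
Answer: Rational(18000, 7) ≈ 2571.4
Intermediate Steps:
Function('p')(B) = Mul(6, Pow(B, -1)) (Function('p')(B) = Mul(2, Add(Mul(4, Pow(B, -1)), Mul(-1, Pow(B, -1)))) = Mul(2, Mul(3, Pow(B, -1))) = Mul(6, Pow(B, -1)))
u = 36 (u = Add(33, 3) = 36)
Mul(Mul(Add(6, -1), 6), Add(Mul(116, Function('p')(14)), u)) = Mul(Mul(Add(6, -1), 6), Add(Mul(116, Mul(6, Pow(14, -1))), 36)) = Mul(Mul(5, 6), Add(Mul(116, Mul(6, Rational(1, 14))), 36)) = Mul(30, Add(Mul(116, Rational(3, 7)), 36)) = Mul(30, Add(Rational(348, 7), 36)) = Mul(30, Rational(600, 7)) = Rational(18000, 7)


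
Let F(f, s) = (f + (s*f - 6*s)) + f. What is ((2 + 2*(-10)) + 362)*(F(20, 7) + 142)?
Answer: 96320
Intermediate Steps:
F(f, s) = -6*s + 2*f + f*s (F(f, s) = (f + (f*s - 6*s)) + f = (f + (-6*s + f*s)) + f = (f - 6*s + f*s) + f = -6*s + 2*f + f*s)
((2 + 2*(-10)) + 362)*(F(20, 7) + 142) = ((2 + 2*(-10)) + 362)*((-6*7 + 2*20 + 20*7) + 142) = ((2 - 20) + 362)*((-42 + 40 + 140) + 142) = (-18 + 362)*(138 + 142) = 344*280 = 96320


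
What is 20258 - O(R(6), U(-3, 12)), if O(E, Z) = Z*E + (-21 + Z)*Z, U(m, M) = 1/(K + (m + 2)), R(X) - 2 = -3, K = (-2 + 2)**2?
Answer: 20235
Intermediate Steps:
K = 0 (K = 0**2 = 0)
R(X) = -1 (R(X) = 2 - 3 = -1)
U(m, M) = 1/(2 + m) (U(m, M) = 1/(0 + (m + 2)) = 1/(0 + (2 + m)) = 1/(2 + m))
O(E, Z) = E*Z + Z*(-21 + Z)
20258 - O(R(6), U(-3, 12)) = 20258 - (-21 - 1 + 1/(2 - 3))/(2 - 3) = 20258 - (-21 - 1 + 1/(-1))/(-1) = 20258 - (-1)*(-21 - 1 - 1) = 20258 - (-1)*(-23) = 20258 - 1*23 = 20258 - 23 = 20235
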